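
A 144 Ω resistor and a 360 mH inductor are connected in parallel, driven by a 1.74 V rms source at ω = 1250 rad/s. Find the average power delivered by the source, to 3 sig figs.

21.0 mW

X_L = ωL = 450 Ω
Parallel: admittances add. Y = 1/R + 1/(jωL)
Y = (0.00694 − j0.00222) S
|Y| = 0.00729 S → |Z| = 1/|Y| = 137 Ω, ∠Z = −∠Y = 17.7°
I = V/|Z| = 12.7 mA
P = VI cos φ = 1.74 × 0.0127 × cos(17.7°) = 21.0 mW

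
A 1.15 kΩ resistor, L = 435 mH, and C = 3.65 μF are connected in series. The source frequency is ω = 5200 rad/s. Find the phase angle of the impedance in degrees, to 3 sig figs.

X_L = ωL = 2260 Ω
X_C = 1/(ωC) = 52.7 Ω
Net reactance X = X_L − X_C = 2210 Ω
Z = 1150 + j2210 Ω
|Z| = √(1150² + 2210²) = 2490 Ω
∠Z = arctan(2210/1150) = 62.5°

62.5°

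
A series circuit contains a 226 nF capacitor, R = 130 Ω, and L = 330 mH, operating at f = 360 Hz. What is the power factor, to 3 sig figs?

ω = 2πf = 2262 rad/s
X_L = ωL = 746 Ω
X_C = 1/(ωC) = 1960 Ω
Net reactance X = X_L − X_C = -1210 Ω
Z = 130 − j1210 Ω
|Z| = √(130² + 1210²) = 1220 Ω
∠Z = arctan(-1210/130) = -83.9°
cos φ = cos(-83.9°) = 0.107

0.107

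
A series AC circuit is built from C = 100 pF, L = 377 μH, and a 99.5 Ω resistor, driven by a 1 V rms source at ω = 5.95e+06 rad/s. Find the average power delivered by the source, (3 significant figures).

X_L = ωL = 2240 Ω
X_C = 1/(ωC) = 1680 Ω
Net reactance X = X_L − X_C = 562 Ω
Z = 99.5 + j562 Ω
|Z| = √(99.5² + 562²) = 571 Ω
∠Z = arctan(562/99.5) = 80.0°
I = V/|Z| = 1.75 mA
P = VI cos φ = 1 × 0.00175 × cos(80.0°) = 305 μW

305 μW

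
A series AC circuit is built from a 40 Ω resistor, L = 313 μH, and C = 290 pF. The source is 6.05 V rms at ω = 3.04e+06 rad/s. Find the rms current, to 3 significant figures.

32.3 mA

X_L = ωL = 952 Ω
X_C = 1/(ωC) = 1130 Ω
Net reactance X = X_L − X_C = -183 Ω
Z = 40.0 − j183 Ω
|Z| = √(40.0² + 183²) = 187 Ω
I = V/|Z| = 6.05/187 = 32.3 mA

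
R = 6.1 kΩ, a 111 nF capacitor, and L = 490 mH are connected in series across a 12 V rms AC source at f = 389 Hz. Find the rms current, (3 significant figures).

ω = 2πf = 2444 rad/s
X_L = ωL = 1200 Ω
X_C = 1/(ωC) = 3690 Ω
Net reactance X = X_L − X_C = -2490 Ω
Z = 6100 − j2490 Ω
|Z| = √(6100² + 2490²) = 6590 Ω
I = V/|Z| = 12/6590 = 1.82 mA

1.82 mA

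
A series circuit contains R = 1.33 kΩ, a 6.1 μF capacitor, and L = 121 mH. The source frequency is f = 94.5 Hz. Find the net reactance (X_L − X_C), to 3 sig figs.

ω = 2πf = 593.8 rad/s
X_L = ωL = 71.8 Ω
X_C = 1/(ωC) = 276 Ω
X = 71.8 − 276 = -204 Ω

-204 Ω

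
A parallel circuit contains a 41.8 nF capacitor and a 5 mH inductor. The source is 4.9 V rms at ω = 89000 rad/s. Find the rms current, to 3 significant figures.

7.22 mA

X_L = ωL = 445 Ω
X_C = 1/(ωC) = 269 Ω
Parallel: admittances add. Y = 1/(jωL) + jωC
Y = (0 + j0.00147) S
|Y| = 0.00147 S → |Z| = 1/|Y| = 679 Ω, ∠Z = −∠Y = -90.0°
I = V/|Z| = 4.9/679 = 7.22 mA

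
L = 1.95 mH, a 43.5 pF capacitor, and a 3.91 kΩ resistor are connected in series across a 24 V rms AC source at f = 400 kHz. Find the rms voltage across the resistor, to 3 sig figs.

ω = 2πf = 2.513e+06 rad/s
X_L = ωL = 4900 Ω
X_C = 1/(ωC) = 9150 Ω
Net reactance X = X_L − X_C = -4250 Ω
Z = 3910 − j4250 Ω
|Z| = √(3910² + 4250²) = 5770 Ω
I = V/|Z| = 4.16 mA
V_R = I·|Z_R| = 0.00416 × 3910 = 16.3 V

16.3 V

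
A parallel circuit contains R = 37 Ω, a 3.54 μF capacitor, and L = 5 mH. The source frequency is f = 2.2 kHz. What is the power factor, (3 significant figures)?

0.617

ω = 2πf = 13820 rad/s
X_L = ωL = 69.1 Ω
X_C = 1/(ωC) = 20.4 Ω
Parallel: admittances add. Y = 1/R + 1/(jωL) + jωC
Y = (0.0270 + j0.0345) S
|Y| = 0.0438 S → |Z| = 1/|Y| = 22.8 Ω, ∠Z = −∠Y = -51.9°
cos φ = cos(-51.9°) = 0.617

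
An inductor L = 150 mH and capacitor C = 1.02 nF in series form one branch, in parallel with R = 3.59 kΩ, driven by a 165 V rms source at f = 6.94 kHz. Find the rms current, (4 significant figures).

47.11 mA

ω = 2πf = 43610 rad/s
X_L = ωL = 6541 Ω
X_C = 1/(ωC) = 22480 Ω
Branch 1: Z₁ = R = 3590 Ω
Branch 2 (series LC): Z₂ = j(X_L − X_C) = −j15940 Ω
Parallel: Z = Z₁Z₂/(Z₁+Z₂), |Z| = 3502 Ω, ∠Z = -12.69°
I = V/|Z| = 165/3502 = 47.11 mA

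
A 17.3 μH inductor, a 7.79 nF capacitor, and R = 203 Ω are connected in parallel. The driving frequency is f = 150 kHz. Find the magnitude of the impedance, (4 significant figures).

ω = 2πf = 942500 rad/s
X_L = ωL = 16.30 Ω
X_C = 1/(ωC) = 136.2 Ω
Parallel: admittances add. Y = 1/R + 1/(jωL) + jωC
Y = (0.004926 − j0.05399) S
|Y| = 0.05421 S → |Z| = 1/|Y| = 18.45 Ω, ∠Z = −∠Y = 84.79°

18.45 Ω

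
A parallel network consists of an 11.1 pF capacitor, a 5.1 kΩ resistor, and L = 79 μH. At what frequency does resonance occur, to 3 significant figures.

ω₀ = 1/√(LC) = 1/√(7.9e-05 × 1.11e-11) = 3.377e+07 rad/s
f₀ = ω₀/(2π) = 5.37 MHz

5.37 MHz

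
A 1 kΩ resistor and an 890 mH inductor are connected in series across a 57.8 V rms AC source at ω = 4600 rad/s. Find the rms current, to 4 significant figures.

13.72 mA

X_L = ωL = 4094 Ω
Z = 1000 + j4094 Ω
|Z| = √(1000² + 4094²) = 4214 Ω
I = V/|Z| = 57.8/4214 = 13.72 mA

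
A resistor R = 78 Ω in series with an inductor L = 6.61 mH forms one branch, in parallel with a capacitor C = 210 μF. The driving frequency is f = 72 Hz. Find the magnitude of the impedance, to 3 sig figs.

ω = 2πf = 452.4 rad/s
X_L = ωL = 2.99 Ω
X_C = 1/(ωC) = 10.5 Ω
Branch 1 (R+jX_L): Z₁ = 78.0 + j2.99 Ω, |Z₁| = 78.1 Ω
Branch 2 (−jX_C): Z₂ = −j10.5 Ω
Parallel: Z = Z₁Z₂/(Z₁+Z₂), |Z| = 10.5 Ω, ∠Z = -82.3°

10.5 Ω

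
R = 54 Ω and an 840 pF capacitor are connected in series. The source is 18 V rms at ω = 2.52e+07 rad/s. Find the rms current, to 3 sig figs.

X_C = 1/(ωC) = 47.2 Ω
Z = 54.0 − j47.2 Ω
|Z| = √(54.0² + 47.2²) = 71.7 Ω
I = V/|Z| = 18/71.7 = 251 mA

251 mA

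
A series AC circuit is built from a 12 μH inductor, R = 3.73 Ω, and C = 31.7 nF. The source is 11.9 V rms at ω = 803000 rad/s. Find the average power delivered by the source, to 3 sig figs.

592 mW

X_L = ωL = 9.64 Ω
X_C = 1/(ωC) = 39.3 Ω
Net reactance X = X_L − X_C = -29.6 Ω
Z = 3.73 − j29.6 Ω
|Z| = √(3.73² + 29.6²) = 29.9 Ω
∠Z = arctan(-29.6/3.73) = -82.8°
I = V/|Z| = 398 mA
P = VI cos φ = 11.9 × 0.398 × cos(-82.8°) = 592 mW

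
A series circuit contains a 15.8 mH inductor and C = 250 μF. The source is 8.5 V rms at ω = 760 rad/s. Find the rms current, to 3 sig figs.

1.26 A

X_L = ωL = 12.0 Ω
X_C = 1/(ωC) = 5.26 Ω
Net reactance X = X_L − X_C = 6.74 Ω
Z = j6.74 Ω
|Z| = √(0² + 6.74²) = 6.74 Ω
I = V/|Z| = 8.5/6.74 = 1.26 A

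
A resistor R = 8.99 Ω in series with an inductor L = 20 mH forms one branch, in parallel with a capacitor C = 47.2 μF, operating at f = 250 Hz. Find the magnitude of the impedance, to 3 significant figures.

22.0 Ω

ω = 2πf = 1571 rad/s
X_L = ωL = 31.4 Ω
X_C = 1/(ωC) = 13.5 Ω
Branch 1 (R+jX_L): Z₁ = 8.99 + j31.4 Ω, |Z₁| = 32.7 Ω
Branch 2 (−jX_C): Z₂ = −j13.5 Ω
Parallel: Z = Z₁Z₂/(Z₁+Z₂), |Z| = 22.0 Ω, ∠Z = -79.3°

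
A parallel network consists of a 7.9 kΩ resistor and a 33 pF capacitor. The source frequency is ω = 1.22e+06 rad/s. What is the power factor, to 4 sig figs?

X_C = 1/(ωC) = 24840 Ω
Parallel: admittances add. Y = 1/R + jωC
Y = (0.0001266 + j4.026e-05) S
|Y| = 0.0001328 S → |Z| = 1/|Y| = 7528 Ω, ∠Z = −∠Y = -17.64°
cos φ = cos(-17.64°) = 0.9530

0.9530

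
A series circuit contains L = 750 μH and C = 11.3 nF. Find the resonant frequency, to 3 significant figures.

54.7 kHz

ω₀ = 1/√(LC) = 1/√(0.00075 × 1.13e-08) = 343500 rad/s
f₀ = ω₀/(2π) = 54.7 kHz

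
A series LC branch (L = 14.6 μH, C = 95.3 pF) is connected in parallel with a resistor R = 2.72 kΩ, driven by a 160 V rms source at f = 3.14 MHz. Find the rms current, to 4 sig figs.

ω = 2πf = 1.973e+07 rad/s
X_L = ωL = 288.0 Ω
X_C = 1/(ωC) = 531.9 Ω
Branch 1: Z₁ = R = 2720 Ω
Branch 2 (series LC): Z₂ = j(X_L − X_C) = −j243.8 Ω
Parallel: Z = Z₁Z₂/(Z₁+Z₂), |Z| = 242.8 Ω, ∠Z = -84.88°
I = V/|Z| = 160/242.8 = 658.9 mA

658.9 mA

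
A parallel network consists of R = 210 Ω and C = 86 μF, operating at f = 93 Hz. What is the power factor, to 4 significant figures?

0.09434

ω = 2πf = 584.3 rad/s
X_C = 1/(ωC) = 19.90 Ω
Parallel: admittances add. Y = 1/R + jωC
Y = (0.004762 + j0.05025) S
|Y| = 0.05048 S → |Z| = 1/|Y| = 19.81 Ω, ∠Z = −∠Y = -84.59°
cos φ = cos(-84.59°) = 0.09434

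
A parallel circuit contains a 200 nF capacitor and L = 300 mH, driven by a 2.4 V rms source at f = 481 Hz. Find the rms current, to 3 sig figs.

ω = 2πf = 3022 rad/s
X_L = ωL = 907 Ω
X_C = 1/(ωC) = 1650 Ω
Parallel: admittances add. Y = 1/(jωL) + jωC
Y = (0 − j0.000499) S
|Y| = 0.000499 S → |Z| = 1/|Y| = 2010 Ω, ∠Z = −∠Y = 90.0°
I = V/|Z| = 2.4/2010 = 1.20 mA

1.20 mA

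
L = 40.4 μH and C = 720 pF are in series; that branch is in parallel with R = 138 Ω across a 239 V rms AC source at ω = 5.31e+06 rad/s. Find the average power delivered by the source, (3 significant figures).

X_L = ωL = 215 Ω
X_C = 1/(ωC) = 262 Ω
Branch 1: Z₁ = R = 138 Ω
Branch 2 (series LC): Z₂ = j(X_L − X_C) = −j47.0 Ω
Parallel: Z = Z₁Z₂/(Z₁+Z₂), |Z| = 44.5 Ω, ∠Z = -71.2°
I = V/|Z| = 5.37 A
P = VI cos φ = 239 × 5.37 × cos(-71.2°) = 414 W

414 W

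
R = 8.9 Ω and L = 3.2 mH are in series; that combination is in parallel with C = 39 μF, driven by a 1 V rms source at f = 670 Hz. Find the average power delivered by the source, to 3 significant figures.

ω = 2πf = 4210 rad/s
X_L = ωL = 13.5 Ω
X_C = 1/(ωC) = 6.09 Ω
Branch 1 (R+jX_L): Z₁ = 8.90 + j13.5 Ω, |Z₁| = 16.1 Ω
Branch 2 (−jX_C): Z₂ = −j6.09 Ω
Parallel: Z = Z₁Z₂/(Z₁+Z₂), |Z| = 8.51 Ω, ∠Z = -73.1°
I = V/|Z| = 118 mA
P = VI cos φ = 1 × 0.118 × cos(-73.1°) = 34.1 mW

34.1 mW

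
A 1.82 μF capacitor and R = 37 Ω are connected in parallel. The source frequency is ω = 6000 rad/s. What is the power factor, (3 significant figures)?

0.927

X_C = 1/(ωC) = 91.6 Ω
Parallel: admittances add. Y = 1/R + jωC
Y = (0.0270 + j0.0109) S
|Y| = 0.0291 S → |Z| = 1/|Y| = 34.3 Ω, ∠Z = −∠Y = -22.0°
cos φ = cos(-22.0°) = 0.927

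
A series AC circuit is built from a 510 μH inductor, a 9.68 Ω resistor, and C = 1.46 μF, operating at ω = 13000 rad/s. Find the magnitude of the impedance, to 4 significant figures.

X_L = ωL = 6.630 Ω
X_C = 1/(ωC) = 52.69 Ω
Net reactance X = X_L − X_C = -46.06 Ω
Z = 9.680 − j46.06 Ω
|Z| = √(9.680² + 46.06²) = 47.06 Ω

47.06 Ω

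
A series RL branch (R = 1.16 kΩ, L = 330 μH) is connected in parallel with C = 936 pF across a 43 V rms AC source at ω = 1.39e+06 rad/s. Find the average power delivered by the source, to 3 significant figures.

X_L = ωL = 459 Ω
X_C = 1/(ωC) = 769 Ω
Branch 1 (R+jX_L): Z₁ = 1160 + j459 Ω, |Z₁| = 1250 Ω
Branch 2 (−jX_C): Z₂ = −j769 Ω
Parallel: Z = Z₁Z₂/(Z₁+Z₂), |Z| = 799 Ω, ∠Z = -53.5°
I = V/|Z| = 53.8 mA
P = VI cos φ = 43 × 0.0538 × cos(-53.5°) = 1.38 W

1.38 W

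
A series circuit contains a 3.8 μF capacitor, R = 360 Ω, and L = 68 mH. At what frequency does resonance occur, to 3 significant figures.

313 Hz

ω₀ = 1/√(LC) = 1/√(0.068 × 3.8e-06) = 1967 rad/s
f₀ = ω₀/(2π) = 313 Hz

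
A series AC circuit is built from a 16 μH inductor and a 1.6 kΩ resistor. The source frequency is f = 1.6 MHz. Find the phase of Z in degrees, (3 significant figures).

5.74°

ω = 2πf = 1.005e+07 rad/s
X_L = ωL = 161 Ω
Z = 1600 + j161 Ω
|Z| = √(1600² + 161²) = 1610 Ω
∠Z = arctan(161/1600) = 5.74°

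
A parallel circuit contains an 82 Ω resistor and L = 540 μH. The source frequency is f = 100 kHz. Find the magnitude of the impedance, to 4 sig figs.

ω = 2πf = 628300 rad/s
X_L = ωL = 339.3 Ω
Parallel: admittances add. Y = 1/R + 1/(jωL)
Y = (0.01220 − j0.002947) S
|Y| = 0.01255 S → |Z| = 1/|Y| = 79.71 Ω, ∠Z = −∠Y = 13.59°

79.71 Ω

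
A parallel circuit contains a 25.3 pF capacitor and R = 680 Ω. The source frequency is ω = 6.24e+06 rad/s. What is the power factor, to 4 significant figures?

X_C = 1/(ωC) = 6334 Ω
Parallel: admittances add. Y = 1/R + jωC
Y = (0.001471 + j0.0001579) S
|Y| = 0.001479 S → |Z| = 1/|Y| = 676.1 Ω, ∠Z = −∠Y = -6.127°
cos φ = cos(-6.127°) = 0.9943

0.9943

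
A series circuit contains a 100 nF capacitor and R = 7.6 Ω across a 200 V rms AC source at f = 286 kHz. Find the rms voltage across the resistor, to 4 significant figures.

161.4 V

ω = 2πf = 1.797e+06 rad/s
X_C = 1/(ωC) = 5.565 Ω
Z = 7.600 − j5.565 Ω
|Z| = √(7.600² + 5.565²) = 9.420 Ω
I = V/|Z| = 21.23 A
V_R = I·|Z_R| = 21.23 × 7.600 = 161.4 V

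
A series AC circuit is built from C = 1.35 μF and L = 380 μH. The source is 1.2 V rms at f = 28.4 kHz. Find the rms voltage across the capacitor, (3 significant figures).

ω = 2πf = 178400 rad/s
X_L = ωL = 67.8 Ω
X_C = 1/(ωC) = 4.15 Ω
Net reactance X = X_L − X_C = 63.7 Ω
Z = j63.7 Ω
|Z| = √(0² + 63.7²) = 63.7 Ω
I = V/|Z| = 18.9 mA
V_C = I·|Z_C| = 0.0189 × 4.15 = 0.0783 V

0.0783 V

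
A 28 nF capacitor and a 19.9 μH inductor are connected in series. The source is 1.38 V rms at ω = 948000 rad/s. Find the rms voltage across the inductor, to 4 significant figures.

X_L = ωL = 18.87 Ω
X_C = 1/(ωC) = 37.67 Ω
Net reactance X = X_L − X_C = -18.81 Ω
Z = − j18.81 Ω
|Z| = √(0² + 18.81²) = 18.81 Ω
I = V/|Z| = 73.37 mA
V_L = I·|Z_L| = 0.07337 × 18.87 = 1.384 V

1.384 V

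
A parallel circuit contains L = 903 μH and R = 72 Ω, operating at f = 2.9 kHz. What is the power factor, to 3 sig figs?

ω = 2πf = 18220 rad/s
X_L = ωL = 16.5 Ω
Parallel: admittances add. Y = 1/R + 1/(jωL)
Y = (0.0139 − j0.0608) S
|Y| = 0.0623 S → |Z| = 1/|Y| = 16.0 Ω, ∠Z = −∠Y = 77.1°
cos φ = cos(77.1°) = 0.223

0.223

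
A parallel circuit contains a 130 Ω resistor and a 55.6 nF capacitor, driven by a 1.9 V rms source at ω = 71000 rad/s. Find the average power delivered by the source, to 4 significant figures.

27.77 mW

X_C = 1/(ωC) = 253.3 Ω
Parallel: admittances add. Y = 1/R + jωC
Y = (0.007692 + j0.003948) S
|Y| = 0.008646 S → |Z| = 1/|Y| = 115.7 Ω, ∠Z = −∠Y = -27.17°
I = V/|Z| = 16.43 mA
P = VI cos φ = 1.9 × 0.01643 × cos(-27.17°) = 27.77 mW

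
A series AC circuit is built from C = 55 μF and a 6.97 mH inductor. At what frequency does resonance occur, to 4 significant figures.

257.1 Hz

ω₀ = 1/√(LC) = 1/√(0.00697 × 5.5e-05) = 1615 rad/s
f₀ = ω₀/(2π) = 257.1 Hz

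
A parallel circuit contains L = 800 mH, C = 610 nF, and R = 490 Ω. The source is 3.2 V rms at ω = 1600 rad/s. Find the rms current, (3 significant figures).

6.56 mA

X_L = ωL = 1280 Ω
X_C = 1/(ωC) = 1020 Ω
Parallel: admittances add. Y = 1/R + 1/(jωL) + jωC
Y = (0.00204 + j0.000195) S
|Y| = 0.00205 S → |Z| = 1/|Y| = 488 Ω, ∠Z = −∠Y = -5.45°
I = V/|Z| = 3.2/488 = 6.56 mA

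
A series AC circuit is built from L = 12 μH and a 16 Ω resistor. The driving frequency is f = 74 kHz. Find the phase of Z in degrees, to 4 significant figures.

19.22°

ω = 2πf = 465000 rad/s
X_L = ωL = 5.579 Ω
Z = 16.00 + j5.579 Ω
|Z| = √(16.00² + 5.579²) = 16.94 Ω
∠Z = arctan(5.579/16.00) = 19.22°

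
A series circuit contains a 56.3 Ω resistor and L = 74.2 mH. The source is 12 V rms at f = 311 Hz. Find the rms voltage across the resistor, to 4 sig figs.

ω = 2πf = 1954 rad/s
X_L = ωL = 145.0 Ω
Z = 56.30 + j145.0 Ω
|Z| = √(56.30² + 145.0²) = 155.5 Ω
I = V/|Z| = 77.15 mA
V_R = I·|Z_R| = 0.07715 × 56.30 = 4.344 V

4.344 V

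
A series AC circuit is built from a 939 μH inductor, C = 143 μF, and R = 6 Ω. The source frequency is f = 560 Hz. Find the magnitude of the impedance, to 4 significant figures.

ω = 2πf = 3519 rad/s
X_L = ωL = 3.304 Ω
X_C = 1/(ωC) = 1.987 Ω
Net reactance X = X_L − X_C = 1.317 Ω
Z = 6.000 + j1.317 Ω
|Z| = √(6.000² + 1.317²) = 6.143 Ω

6.143 Ω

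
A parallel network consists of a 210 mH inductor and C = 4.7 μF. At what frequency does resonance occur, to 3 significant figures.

ω₀ = 1/√(LC) = 1/√(0.21 × 4.7e-06) = 1007 rad/s
f₀ = ω₀/(2π) = 160 Hz

160 Hz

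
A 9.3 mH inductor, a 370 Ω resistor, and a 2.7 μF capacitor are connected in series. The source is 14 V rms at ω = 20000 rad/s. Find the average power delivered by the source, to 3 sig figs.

440 mW

X_L = ωL = 186 Ω
X_C = 1/(ωC) = 18.5 Ω
Net reactance X = X_L − X_C = 167 Ω
Z = 370 + j167 Ω
|Z| = √(370² + 167²) = 406 Ω
∠Z = arctan(167/370) = 24.4°
I = V/|Z| = 34.5 mA
P = VI cos φ = 14 × 0.0345 × cos(24.4°) = 440 mW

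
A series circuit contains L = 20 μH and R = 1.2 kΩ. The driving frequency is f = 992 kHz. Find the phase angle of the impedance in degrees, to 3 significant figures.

5.93°

ω = 2πf = 6.233e+06 rad/s
X_L = ωL = 125 Ω
Z = 1200 + j125 Ω
|Z| = √(1200² + 125²) = 1210 Ω
∠Z = arctan(125/1200) = 5.93°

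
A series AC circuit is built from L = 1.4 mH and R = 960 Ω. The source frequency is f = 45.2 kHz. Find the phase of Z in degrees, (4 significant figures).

ω = 2πf = 284000 rad/s
X_L = ωL = 397.6 Ω
Z = 960.0 + j397.6 Ω
|Z| = √(960.0² + 397.6²) = 1039 Ω
∠Z = arctan(397.6/960.0) = 22.50°

22.50°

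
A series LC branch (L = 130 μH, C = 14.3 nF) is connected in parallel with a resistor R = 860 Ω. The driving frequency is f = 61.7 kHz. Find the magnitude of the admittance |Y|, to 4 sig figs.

7.780 mS

ω = 2πf = 387700 rad/s
X_L = ωL = 50.40 Ω
X_C = 1/(ωC) = 180.4 Ω
Branch 1: Z₁ = R = 860.0 Ω
Branch 2 (series LC): Z₂ = j(X_L − X_C) = −j130.0 Ω
Parallel: Z = Z₁Z₂/(Z₁+Z₂), |Z| = 128.5 Ω, ∠Z = -81.40°
|Y| = 1/|Z| = 7.780 mS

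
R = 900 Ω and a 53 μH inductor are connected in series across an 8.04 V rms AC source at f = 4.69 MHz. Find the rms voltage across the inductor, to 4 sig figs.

ω = 2πf = 2.947e+07 rad/s
X_L = ωL = 1562 Ω
Z = 900.0 + j1562 Ω
|Z| = √(900.0² + 1562²) = 1803 Ω
I = V/|Z| = 4.460 mA
V_L = I·|Z_L| = 0.004460 × 1562 = 6.966 V

6.966 V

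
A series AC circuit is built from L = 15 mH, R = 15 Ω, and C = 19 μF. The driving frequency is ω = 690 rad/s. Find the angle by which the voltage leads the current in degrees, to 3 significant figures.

X_L = ωL = 10.3 Ω
X_C = 1/(ωC) = 76.3 Ω
Net reactance X = X_L − X_C = -65.9 Ω
Z = 15.0 − j65.9 Ω
|Z| = √(15.0² + 65.9²) = 67.6 Ω
∠Z = arctan(-65.9/15.0) = -77.2°

-77.2°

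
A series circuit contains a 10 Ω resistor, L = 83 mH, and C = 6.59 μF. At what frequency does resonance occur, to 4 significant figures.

215.2 Hz

ω₀ = 1/√(LC) = 1/√(0.083 × 6.59e-06) = 1352 rad/s
f₀ = ω₀/(2π) = 215.2 Hz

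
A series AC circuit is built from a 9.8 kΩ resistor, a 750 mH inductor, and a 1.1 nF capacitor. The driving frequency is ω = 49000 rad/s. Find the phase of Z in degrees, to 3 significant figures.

X_L = ωL = 36800 Ω
X_C = 1/(ωC) = 18600 Ω
Net reactance X = X_L − X_C = 18200 Ω
Z = 9800 + j18200 Ω
|Z| = √(9800² + 18200²) = 20700 Ω
∠Z = arctan(18200/9800) = 61.7°

61.7°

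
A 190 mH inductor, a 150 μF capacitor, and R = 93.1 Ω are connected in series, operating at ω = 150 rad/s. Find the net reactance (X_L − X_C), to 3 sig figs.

X_L = ωL = 28.5 Ω
X_C = 1/(ωC) = 44.4 Ω
X = 28.5 − 44.4 = -15.9 Ω

-15.9 Ω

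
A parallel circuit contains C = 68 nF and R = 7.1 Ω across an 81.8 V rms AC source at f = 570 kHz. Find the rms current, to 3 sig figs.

ω = 2πf = 3.581e+06 rad/s
X_C = 1/(ωC) = 4.11 Ω
Parallel: admittances add. Y = 1/R + jωC
Y = (0.141 + j0.244) S
|Y| = 0.281 S → |Z| = 1/|Y| = 3.55 Ω, ∠Z = −∠Y = -60.0°
I = V/|Z| = 81.8/3.55 = 23.0 A

23.0 A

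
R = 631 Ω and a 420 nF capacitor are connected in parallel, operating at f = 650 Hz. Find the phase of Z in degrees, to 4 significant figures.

ω = 2πf = 4084 rad/s
X_C = 1/(ωC) = 583.0 Ω
Parallel: admittances add. Y = 1/R + jωC
Y = (0.001585 + j0.001715) S
|Y| = 0.002335 S → |Z| = 1/|Y| = 428.2 Ω, ∠Z = −∠Y = -47.26°

-47.26°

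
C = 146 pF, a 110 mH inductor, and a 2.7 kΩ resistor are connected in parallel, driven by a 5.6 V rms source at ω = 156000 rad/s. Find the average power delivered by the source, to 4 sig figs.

11.61 mW

X_L = ωL = 17160 Ω
X_C = 1/(ωC) = 43910 Ω
Parallel: admittances add. Y = 1/R + 1/(jωL) + jωC
Y = (0.0003704 − j3.55e-05) S
|Y| = 0.0003721 S → |Z| = 1/|Y| = 2688 Ω, ∠Z = −∠Y = 5.475°
I = V/|Z| = 2.084 mA
P = VI cos φ = 5.6 × 0.002084 × cos(5.475°) = 11.61 mW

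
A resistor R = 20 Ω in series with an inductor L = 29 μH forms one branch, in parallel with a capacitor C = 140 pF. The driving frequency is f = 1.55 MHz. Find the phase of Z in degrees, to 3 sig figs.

83.4°

ω = 2πf = 9.739e+06 rad/s
X_L = ωL = 282 Ω
X_C = 1/(ωC) = 733 Ω
Branch 1 (R+jX_L): Z₁ = 20.0 + j282 Ω, |Z₁| = 283 Ω
Branch 2 (−jX_C): Z₂ = −j733 Ω
Parallel: Z = Z₁Z₂/(Z₁+Z₂), |Z| = 460 Ω, ∠Z = 83.4°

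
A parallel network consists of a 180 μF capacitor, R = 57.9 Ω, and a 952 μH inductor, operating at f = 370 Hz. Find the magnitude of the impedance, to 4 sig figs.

ω = 2πf = 2325 rad/s
X_L = ωL = 2.213 Ω
X_C = 1/(ωC) = 2.390 Ω
Parallel: admittances add. Y = 1/R + 1/(jωL) + jωC
Y = (0.01727 − j0.03338) S
|Y| = 0.03758 S → |Z| = 1/|Y| = 26.61 Ω, ∠Z = −∠Y = 62.64°

26.61 Ω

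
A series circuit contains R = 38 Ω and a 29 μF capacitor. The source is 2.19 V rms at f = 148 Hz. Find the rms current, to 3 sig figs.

41.2 mA

ω = 2πf = 929.9 rad/s
X_C = 1/(ωC) = 37.1 Ω
Z = 38.0 − j37.1 Ω
|Z| = √(38.0² + 37.1²) = 53.1 Ω
I = V/|Z| = 2.19/53.1 = 41.2 mA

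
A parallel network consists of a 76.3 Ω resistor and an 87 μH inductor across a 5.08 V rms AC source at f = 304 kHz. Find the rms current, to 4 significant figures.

73.26 mA

ω = 2πf = 1.91e+06 rad/s
X_L = ωL = 166.2 Ω
Parallel: admittances add. Y = 1/R + 1/(jωL)
Y = (0.01311 − j0.006018) S
|Y| = 0.01442 S → |Z| = 1/|Y| = 69.34 Ω, ∠Z = −∠Y = 24.66°
I = V/|Z| = 5.08/69.34 = 73.26 mA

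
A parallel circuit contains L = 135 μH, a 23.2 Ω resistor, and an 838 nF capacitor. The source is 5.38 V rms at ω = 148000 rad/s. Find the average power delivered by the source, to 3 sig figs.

1.25 W

X_L = ωL = 20.0 Ω
X_C = 1/(ωC) = 8.06 Ω
Parallel: admittances add. Y = 1/R + 1/(jωL) + jωC
Y = (0.0431 + j0.0740) S
|Y| = 0.0856 S → |Z| = 1/|Y| = 11.7 Ω, ∠Z = −∠Y = -59.8°
I = V/|Z| = 461 mA
P = VI cos φ = 5.38 × 0.461 × cos(-59.8°) = 1.25 W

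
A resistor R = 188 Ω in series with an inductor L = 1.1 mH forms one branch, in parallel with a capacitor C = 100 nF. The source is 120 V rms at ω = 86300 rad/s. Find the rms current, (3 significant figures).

X_L = ωL = 94.9 Ω
X_C = 1/(ωC) = 116 Ω
Branch 1 (R+jX_L): Z₁ = 188 + j94.9 Ω, |Z₁| = 211 Ω
Branch 2 (−jX_C): Z₂ = −j116 Ω
Parallel: Z = Z₁Z₂/(Z₁+Z₂), |Z| = 129 Ω, ∠Z = -56.9°
I = V/|Z| = 120/129 = 930 mA

930 mA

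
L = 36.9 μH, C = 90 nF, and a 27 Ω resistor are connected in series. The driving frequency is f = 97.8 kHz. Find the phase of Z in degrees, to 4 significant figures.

9.655°

ω = 2πf = 614500 rad/s
X_L = ωL = 22.67 Ω
X_C = 1/(ωC) = 18.08 Ω
Net reactance X = X_L − X_C = 4.593 Ω
Z = 27.00 + j4.593 Ω
|Z| = √(27.00² + 4.593²) = 27.39 Ω
∠Z = arctan(4.593/27.00) = 9.655°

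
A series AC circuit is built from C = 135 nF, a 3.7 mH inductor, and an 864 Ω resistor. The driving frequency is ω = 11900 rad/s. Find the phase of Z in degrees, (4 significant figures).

X_L = ωL = 44.03 Ω
X_C = 1/(ωC) = 622.5 Ω
Net reactance X = X_L − X_C = -578.4 Ω
Z = 864.0 − j578.4 Ω
|Z| = √(864.0² + 578.4²) = 1040 Ω
∠Z = arctan(-578.4/864.0) = -33.80°

-33.80°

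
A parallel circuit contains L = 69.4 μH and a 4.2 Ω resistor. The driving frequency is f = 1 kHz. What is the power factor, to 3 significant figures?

0.103

ω = 2πf = 6283 rad/s
X_L = ωL = 0.436 Ω
Parallel: admittances add. Y = 1/R + 1/(jωL)
Y = (0.238 − j2.29) S
|Y| = 2.31 S → |Z| = 1/|Y| = 0.434 Ω, ∠Z = −∠Y = 84.1°
cos φ = cos(84.1°) = 0.103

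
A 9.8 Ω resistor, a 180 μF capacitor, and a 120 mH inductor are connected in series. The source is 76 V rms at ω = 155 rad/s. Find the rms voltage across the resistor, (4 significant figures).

X_L = ωL = 18.60 Ω
X_C = 1/(ωC) = 35.84 Ω
Net reactance X = X_L − X_C = -17.24 Ω
Z = 9.800 − j17.24 Ω
|Z| = √(9.800² + 17.24²) = 19.83 Ω
I = V/|Z| = 3.832 A
V_R = I·|Z_R| = 3.832 × 9.800 = 37.55 V

37.55 V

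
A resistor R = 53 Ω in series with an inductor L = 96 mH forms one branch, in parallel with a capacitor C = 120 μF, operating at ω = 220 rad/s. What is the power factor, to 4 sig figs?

0.6330

X_L = ωL = 21.12 Ω
X_C = 1/(ωC) = 37.88 Ω
Branch 1 (R+jX_L): Z₁ = 53.00 + j21.12 Ω, |Z₁| = 57.05 Ω
Branch 2 (−jX_C): Z₂ = −j37.88 Ω
Parallel: Z = Z₁Z₂/(Z₁+Z₂), |Z| = 38.88 Ω, ∠Z = -50.73°
cos φ = cos(-50.73°) = 0.6330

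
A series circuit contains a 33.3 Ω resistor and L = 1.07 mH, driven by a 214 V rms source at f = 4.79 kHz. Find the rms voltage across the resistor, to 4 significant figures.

153.8 V

ω = 2πf = 30100 rad/s
X_L = ωL = 32.20 Ω
Z = 33.30 + j32.20 Ω
|Z| = √(33.30² + 32.20²) = 46.32 Ω
I = V/|Z| = 4.620 A
V_R = I·|Z_R| = 4.620 × 33.30 = 153.8 V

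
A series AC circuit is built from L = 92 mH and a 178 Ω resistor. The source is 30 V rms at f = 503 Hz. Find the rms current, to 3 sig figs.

ω = 2πf = 3160 rad/s
X_L = ωL = 291 Ω
Z = 178 + j291 Ω
|Z| = √(178² + 291²) = 341 Ω
I = V/|Z| = 30/341 = 88.0 mA

88.0 mA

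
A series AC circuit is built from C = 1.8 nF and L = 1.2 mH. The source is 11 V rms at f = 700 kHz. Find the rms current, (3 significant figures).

ω = 2πf = 4.398e+06 rad/s
X_L = ωL = 5280 Ω
X_C = 1/(ωC) = 126 Ω
Net reactance X = X_L − X_C = 5150 Ω
Z = j5150 Ω
|Z| = √(0² + 5150²) = 5150 Ω
I = V/|Z| = 11/5150 = 2.14 mA

2.14 mA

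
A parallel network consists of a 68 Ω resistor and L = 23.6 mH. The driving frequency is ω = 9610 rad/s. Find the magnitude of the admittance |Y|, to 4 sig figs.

X_L = ωL = 226.8 Ω
Parallel: admittances add. Y = 1/R + 1/(jωL)
Y = (0.01471 − j0.004409) S
|Y| = 0.01535 S → |Z| = 1/|Y| = 65.14 Ω, ∠Z = −∠Y = 16.69°

15.35 mS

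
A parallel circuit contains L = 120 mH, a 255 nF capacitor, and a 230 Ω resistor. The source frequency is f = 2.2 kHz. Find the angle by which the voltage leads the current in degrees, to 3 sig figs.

-33.9°

ω = 2πf = 13820 rad/s
X_L = ωL = 1660 Ω
X_C = 1/(ωC) = 284 Ω
Parallel: admittances add. Y = 1/R + 1/(jωL) + jωC
Y = (0.00435 + j0.00292) S
|Y| = 0.00524 S → |Z| = 1/|Y| = 191 Ω, ∠Z = −∠Y = -33.9°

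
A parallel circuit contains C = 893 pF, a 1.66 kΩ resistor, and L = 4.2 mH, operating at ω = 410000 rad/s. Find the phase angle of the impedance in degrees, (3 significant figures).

X_L = ωL = 1720 Ω
X_C = 1/(ωC) = 2730 Ω
Parallel: admittances add. Y = 1/R + 1/(jωL) + jωC
Y = (0.000602 − j0.000215) S
|Y| = 0.000639 S → |Z| = 1/|Y| = 1560 Ω, ∠Z = −∠Y = 19.6°

19.6°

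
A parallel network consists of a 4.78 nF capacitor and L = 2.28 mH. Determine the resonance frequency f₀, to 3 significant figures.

ω₀ = 1/√(LC) = 1/√(0.00228 × 4.78e-09) = 302900 rad/s
f₀ = ω₀/(2π) = 48.2 kHz

48.2 kHz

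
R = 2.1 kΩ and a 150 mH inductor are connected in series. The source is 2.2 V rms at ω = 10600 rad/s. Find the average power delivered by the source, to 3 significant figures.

1.46 mW

X_L = ωL = 1590 Ω
Z = 2100 + j1590 Ω
|Z| = √(2100² + 1590²) = 2630 Ω
∠Z = arctan(1590/2100) = 37.1°
I = V/|Z| = 835 μA
P = VI cos φ = 2.2 × 0.000835 × cos(37.1°) = 1.46 mW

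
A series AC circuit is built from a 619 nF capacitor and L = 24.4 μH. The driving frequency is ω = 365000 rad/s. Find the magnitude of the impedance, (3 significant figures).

4.48 Ω

X_L = ωL = 8.91 Ω
X_C = 1/(ωC) = 4.43 Ω
Net reactance X = X_L − X_C = 4.48 Ω
Z = j4.48 Ω
|Z| = √(0² + 4.48²) = 4.48 Ω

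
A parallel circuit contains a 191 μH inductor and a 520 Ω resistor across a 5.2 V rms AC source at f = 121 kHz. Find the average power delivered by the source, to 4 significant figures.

ω = 2πf = 760300 rad/s
X_L = ωL = 145.2 Ω
Parallel: admittances add. Y = 1/R + 1/(jωL)
Y = (0.001923 − j0.006887) S
|Y| = 0.007150 S → |Z| = 1/|Y| = 139.9 Ω, ∠Z = −∠Y = 74.40°
I = V/|Z| = 37.18 mA
P = VI cos φ = 5.2 × 0.03718 × cos(74.40°) = 52.00 mW

52.00 mW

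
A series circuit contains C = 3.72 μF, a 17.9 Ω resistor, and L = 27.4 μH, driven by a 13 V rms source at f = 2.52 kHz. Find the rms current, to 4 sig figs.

533.3 mA

ω = 2πf = 15830 rad/s
X_L = ωL = 0.4338 Ω
X_C = 1/(ωC) = 16.98 Ω
Net reactance X = X_L − X_C = -16.54 Ω
Z = 17.90 − j16.54 Ω
|Z| = √(17.90² + 16.54²) = 24.37 Ω
I = V/|Z| = 13/24.37 = 533.3 mA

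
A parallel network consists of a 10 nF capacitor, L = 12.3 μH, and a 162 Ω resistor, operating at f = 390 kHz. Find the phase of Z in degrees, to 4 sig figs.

54.56°

ω = 2πf = 2.45e+06 rad/s
X_L = ωL = 30.14 Ω
X_C = 1/(ωC) = 40.81 Ω
Parallel: admittances add. Y = 1/R + 1/(jωL) + jωC
Y = (0.006173 − j0.008674) S
|Y| = 0.01065 S → |Z| = 1/|Y| = 93.93 Ω, ∠Z = −∠Y = 54.56°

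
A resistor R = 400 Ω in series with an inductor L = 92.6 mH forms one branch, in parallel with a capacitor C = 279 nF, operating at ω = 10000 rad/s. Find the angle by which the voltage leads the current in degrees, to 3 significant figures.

-78.2°

X_L = ωL = 926 Ω
X_C = 1/(ωC) = 358 Ω
Branch 1 (R+jX_L): Z₁ = 400 + j926 Ω, |Z₁| = 1010 Ω
Branch 2 (−jX_C): Z₂ = −j358 Ω
Parallel: Z = Z₁Z₂/(Z₁+Z₂), |Z| = 521 Ω, ∠Z = -78.2°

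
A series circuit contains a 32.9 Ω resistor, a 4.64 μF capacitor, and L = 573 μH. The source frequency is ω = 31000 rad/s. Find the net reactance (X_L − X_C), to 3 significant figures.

X_L = ωL = 17.8 Ω
X_C = 1/(ωC) = 6.95 Ω
X = 17.8 − 6.95 = 10.8 Ω

10.8 Ω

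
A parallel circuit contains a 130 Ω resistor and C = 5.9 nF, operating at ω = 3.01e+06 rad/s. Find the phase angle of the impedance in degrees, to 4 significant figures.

-66.58°

X_C = 1/(ωC) = 56.31 Ω
Parallel: admittances add. Y = 1/R + jωC
Y = (0.007692 + j0.01776) S
|Y| = 0.01935 S → |Z| = 1/|Y| = 51.67 Ω, ∠Z = −∠Y = -66.58°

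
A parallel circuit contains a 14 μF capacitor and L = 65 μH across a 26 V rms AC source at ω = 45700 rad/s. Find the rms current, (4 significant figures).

7.882 A

X_L = ωL = 2.970 Ω
X_C = 1/(ωC) = 1.563 Ω
Parallel: admittances add. Y = 1/(jωL) + jωC
Y = (0 + j0.3032) S
|Y| = 0.3032 S → |Z| = 1/|Y| = 3.299 Ω, ∠Z = −∠Y = -90.00°
I = V/|Z| = 26/3.299 = 7.882 A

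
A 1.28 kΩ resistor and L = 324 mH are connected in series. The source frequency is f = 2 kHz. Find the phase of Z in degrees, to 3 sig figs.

ω = 2πf = 12570 rad/s
X_L = ωL = 4070 Ω
Z = 1280 + j4070 Ω
|Z| = √(1280² + 4070²) = 4270 Ω
∠Z = arctan(4070/1280) = 72.5°

72.5°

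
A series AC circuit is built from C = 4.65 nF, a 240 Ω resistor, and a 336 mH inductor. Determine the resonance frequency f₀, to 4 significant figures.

ω₀ = 1/√(LC) = 1/√(0.336 × 4.65e-09) = 25300 rad/s
f₀ = ω₀/(2π) = 4.026 kHz

4.026 kHz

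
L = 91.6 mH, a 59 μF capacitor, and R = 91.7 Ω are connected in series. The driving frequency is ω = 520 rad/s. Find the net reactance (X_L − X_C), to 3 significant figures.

X_L = ωL = 47.6 Ω
X_C = 1/(ωC) = 32.6 Ω
X = 47.6 − 32.6 = 15.0 Ω

15.0 Ω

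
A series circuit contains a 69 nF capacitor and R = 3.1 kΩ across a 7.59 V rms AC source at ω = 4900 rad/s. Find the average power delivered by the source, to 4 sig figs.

9.728 mW

X_C = 1/(ωC) = 2958 Ω
Z = 3100 − j2958 Ω
|Z| = √(3100² + 2958²) = 4285 Ω
∠Z = arctan(-2958/3100) = -43.65°
I = V/|Z| = 1.771 mA
P = VI cos φ = 7.59 × 0.001771 × cos(-43.65°) = 9.728 mW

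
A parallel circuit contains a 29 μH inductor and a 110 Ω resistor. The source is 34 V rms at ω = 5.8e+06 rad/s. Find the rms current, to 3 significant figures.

369 mA

X_L = ωL = 168 Ω
Parallel: admittances add. Y = 1/R + 1/(jωL)
Y = (0.00909 − j0.00595) S
|Y| = 0.0109 S → |Z| = 1/|Y| = 92.1 Ω, ∠Z = −∠Y = 33.2°
I = V/|Z| = 34/92.1 = 369 mA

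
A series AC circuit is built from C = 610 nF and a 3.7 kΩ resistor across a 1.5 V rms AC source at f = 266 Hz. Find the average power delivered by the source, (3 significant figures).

ω = 2πf = 1671 rad/s
X_C = 1/(ωC) = 981 Ω
Z = 3700 − j981 Ω
|Z| = √(3700² + 981²) = 3830 Ω
∠Z = arctan(-981/3700) = -14.8°
I = V/|Z| = 392 μA
P = VI cos φ = 1.5 × 0.000392 × cos(-14.8°) = 568 μW

568 μW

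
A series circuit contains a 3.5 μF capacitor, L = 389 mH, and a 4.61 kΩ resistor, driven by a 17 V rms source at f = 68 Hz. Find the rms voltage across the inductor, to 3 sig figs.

0.609 V

ω = 2πf = 427.3 rad/s
X_L = ωL = 166 Ω
X_C = 1/(ωC) = 669 Ω
Net reactance X = X_L − X_C = -503 Ω
Z = 4610 − j503 Ω
|Z| = √(4610² + 503²) = 4640 Ω
I = V/|Z| = 3.67 mA
V_L = I·|Z_L| = 0.00367 × 166 = 0.609 V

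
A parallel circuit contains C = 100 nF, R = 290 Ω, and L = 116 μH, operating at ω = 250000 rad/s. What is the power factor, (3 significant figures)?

X_L = ωL = 29.0 Ω
X_C = 1/(ωC) = 40.0 Ω
Parallel: admittances add. Y = 1/R + 1/(jωL) + jωC
Y = (0.00345 − j0.00948) S
|Y| = 0.0101 S → |Z| = 1/|Y| = 99.1 Ω, ∠Z = −∠Y = 70.0°
cos φ = cos(70.0°) = 0.342

0.342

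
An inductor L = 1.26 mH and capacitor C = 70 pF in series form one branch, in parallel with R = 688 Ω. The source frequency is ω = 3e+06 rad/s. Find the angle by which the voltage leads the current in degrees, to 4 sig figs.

-35.02°

X_L = ωL = 3780 Ω
X_C = 1/(ωC) = 4762 Ω
Branch 1: Z₁ = R = 688.0 Ω
Branch 2 (series LC): Z₂ = j(X_L − X_C) = −j981.9 Ω
Parallel: Z = Z₁Z₂/(Z₁+Z₂), |Z| = 563.5 Ω, ∠Z = -35.02°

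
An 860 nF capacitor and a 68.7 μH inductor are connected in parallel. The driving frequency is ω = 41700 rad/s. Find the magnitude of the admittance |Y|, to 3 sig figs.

X_L = ωL = 2.86 Ω
X_C = 1/(ωC) = 27.9 Ω
Parallel: admittances add. Y = 1/(jωL) + jωC
Y = (0 − j0.313) S
|Y| = 0.313 S → |Z| = 1/|Y| = 3.19 Ω, ∠Z = −∠Y = 90.0°

313 mS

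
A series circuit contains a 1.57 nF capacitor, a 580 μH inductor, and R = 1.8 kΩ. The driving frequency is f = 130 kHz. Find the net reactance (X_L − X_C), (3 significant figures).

ω = 2πf = 816800 rad/s
X_L = ωL = 474 Ω
X_C = 1/(ωC) = 780 Ω
X = 474 − 780 = -306 Ω

-306 Ω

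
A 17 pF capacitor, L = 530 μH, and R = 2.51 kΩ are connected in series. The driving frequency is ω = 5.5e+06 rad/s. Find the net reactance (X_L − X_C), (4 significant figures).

X_L = ωL = 2915 Ω
X_C = 1/(ωC) = 10700 Ω
X = 2915 − 10700 = -7780 Ω

-7780 Ω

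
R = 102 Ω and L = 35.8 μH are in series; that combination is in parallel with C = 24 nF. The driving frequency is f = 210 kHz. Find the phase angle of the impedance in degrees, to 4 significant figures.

ω = 2πf = 1.319e+06 rad/s
X_L = ωL = 47.24 Ω
X_C = 1/(ωC) = 31.58 Ω
Branch 1 (R+jX_L): Z₁ = 102.0 + j47.24 Ω, |Z₁| = 112.4 Ω
Branch 2 (−jX_C): Z₂ = −j31.58 Ω
Parallel: Z = Z₁Z₂/(Z₁+Z₂), |Z| = 34.40 Ω, ∠Z = -73.88°

-73.88°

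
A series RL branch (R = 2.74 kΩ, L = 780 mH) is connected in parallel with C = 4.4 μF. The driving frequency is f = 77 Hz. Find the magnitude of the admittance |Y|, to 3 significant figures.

ω = 2πf = 483.8 rad/s
X_L = ωL = 377 Ω
X_C = 1/(ωC) = 470 Ω
Branch 1 (R+jX_L): Z₁ = 2740 + j377 Ω, |Z₁| = 2770 Ω
Branch 2 (−jX_C): Z₂ = −j470 Ω
Parallel: Z = Z₁Z₂/(Z₁+Z₂), |Z| = 474 Ω, ∠Z = -80.2°
|Y| = 1/|Z| = 2.11 mS

2.11 mS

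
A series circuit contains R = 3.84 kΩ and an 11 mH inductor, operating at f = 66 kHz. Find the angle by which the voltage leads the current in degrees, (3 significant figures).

ω = 2πf = 414700 rad/s
X_L = ωL = 4560 Ω
Z = 3840 + j4560 Ω
|Z| = √(3840² + 4560²) = 5960 Ω
∠Z = arctan(4560/3840) = 49.9°

49.9°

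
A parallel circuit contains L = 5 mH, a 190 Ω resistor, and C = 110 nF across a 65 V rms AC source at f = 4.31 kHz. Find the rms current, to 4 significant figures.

446.2 mA

ω = 2πf = 27080 rad/s
X_L = ωL = 135.4 Ω
X_C = 1/(ωC) = 335.7 Ω
Parallel: admittances add. Y = 1/R + 1/(jωL) + jωC
Y = (0.005263 − j0.004407) S
|Y| = 0.006864 S → |Z| = 1/|Y| = 145.7 Ω, ∠Z = −∠Y = 39.94°
I = V/|Z| = 65/145.7 = 446.2 mA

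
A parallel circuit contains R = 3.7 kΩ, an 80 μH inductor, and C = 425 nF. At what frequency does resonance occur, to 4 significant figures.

ω₀ = 1/√(LC) = 1/√(8e-05 × 4.25e-07) = 171500 rad/s
f₀ = ω₀/(2π) = 27.29 kHz

27.29 kHz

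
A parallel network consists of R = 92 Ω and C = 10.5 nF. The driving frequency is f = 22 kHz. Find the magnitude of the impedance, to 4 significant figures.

91.19 Ω

ω = 2πf = 138200 rad/s
X_C = 1/(ωC) = 689.0 Ω
Parallel: admittances add. Y = 1/R + jωC
Y = (0.01087 + j0.001451) S
|Y| = 0.01097 S → |Z| = 1/|Y| = 91.19 Ω, ∠Z = −∠Y = -7.606°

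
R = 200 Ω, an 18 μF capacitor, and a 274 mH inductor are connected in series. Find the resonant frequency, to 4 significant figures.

ω₀ = 1/√(LC) = 1/√(0.274 × 1.8e-05) = 450.3 rad/s
f₀ = ω₀/(2π) = 71.67 Hz

71.67 Hz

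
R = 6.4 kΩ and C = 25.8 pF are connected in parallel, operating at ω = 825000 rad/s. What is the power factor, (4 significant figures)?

0.9908

X_C = 1/(ωC) = 46980 Ω
Parallel: admittances add. Y = 1/R + jωC
Y = (0.0001563 + j2.129e-05) S
|Y| = 0.0001577 S → |Z| = 1/|Y| = 6341 Ω, ∠Z = −∠Y = -7.757°
cos φ = cos(-7.757°) = 0.9908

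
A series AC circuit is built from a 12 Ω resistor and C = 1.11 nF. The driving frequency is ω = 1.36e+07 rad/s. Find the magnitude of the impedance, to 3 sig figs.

X_C = 1/(ωC) = 66.2 Ω
Z = 12.0 − j66.2 Ω
|Z| = √(12.0² + 66.2²) = 67.3 Ω

67.3 Ω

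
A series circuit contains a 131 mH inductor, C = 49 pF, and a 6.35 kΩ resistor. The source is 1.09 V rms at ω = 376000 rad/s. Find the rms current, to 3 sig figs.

135 μA

X_L = ωL = 49300 Ω
X_C = 1/(ωC) = 54300 Ω
Net reactance X = X_L − X_C = -5020 Ω
Z = 6350 − j5020 Ω
|Z| = √(6350² + 5020²) = 8100 Ω
I = V/|Z| = 1.09/8100 = 135 μA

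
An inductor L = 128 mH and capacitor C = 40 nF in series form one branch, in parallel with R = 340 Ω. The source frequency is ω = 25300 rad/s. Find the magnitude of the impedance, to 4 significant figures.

336.2 Ω

X_L = ωL = 3238 Ω
X_C = 1/(ωC) = 988.1 Ω
Branch 1: Z₁ = R = 340.0 Ω
Branch 2 (series LC): Z₂ = j(X_L − X_C) = j2250 Ω
Parallel: Z = Z₁Z₂/(Z₁+Z₂), |Z| = 336.2 Ω, ∠Z = 8.592°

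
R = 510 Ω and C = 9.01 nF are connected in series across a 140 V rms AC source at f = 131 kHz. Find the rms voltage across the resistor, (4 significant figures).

ω = 2πf = 823100 rad/s
X_C = 1/(ωC) = 134.8 Ω
Z = 510.0 − j134.8 Ω
|Z| = √(510.0² + 134.8²) = 527.5 Ω
I = V/|Z| = 265.4 mA
V_R = I·|Z_R| = 0.2654 × 510.0 = 135.3 V

135.3 V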